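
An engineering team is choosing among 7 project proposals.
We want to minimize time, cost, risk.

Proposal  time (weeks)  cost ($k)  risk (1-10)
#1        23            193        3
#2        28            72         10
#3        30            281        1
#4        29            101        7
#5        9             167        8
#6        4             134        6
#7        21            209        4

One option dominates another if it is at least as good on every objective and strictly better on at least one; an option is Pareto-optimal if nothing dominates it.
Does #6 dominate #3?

#6 vs #3: #6 is worse on risk (6 vs 1), so it does not dominate #3.

No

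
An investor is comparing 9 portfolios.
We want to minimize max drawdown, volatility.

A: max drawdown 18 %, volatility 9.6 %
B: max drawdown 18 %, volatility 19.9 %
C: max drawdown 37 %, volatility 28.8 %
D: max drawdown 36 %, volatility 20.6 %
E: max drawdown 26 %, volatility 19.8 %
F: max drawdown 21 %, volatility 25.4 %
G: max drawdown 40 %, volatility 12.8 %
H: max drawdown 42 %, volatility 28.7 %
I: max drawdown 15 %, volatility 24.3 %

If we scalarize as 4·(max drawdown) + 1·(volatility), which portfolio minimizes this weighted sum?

A

A: 4·18 + 1·9.6 = 81.6
B: 4·18 + 1·19.9 = 91.9
C: 4·37 + 1·28.8 = 176.8
D: 4·36 + 1·20.6 = 164.6
E: 4·26 + 1·19.8 = 123.8
F: 4·21 + 1·25.4 = 109.4
G: 4·40 + 1·12.8 = 172.8
H: 4·42 + 1·28.7 = 196.7
I: 4·15 + 1·24.3 = 84.3
Lowest: A at 81.6.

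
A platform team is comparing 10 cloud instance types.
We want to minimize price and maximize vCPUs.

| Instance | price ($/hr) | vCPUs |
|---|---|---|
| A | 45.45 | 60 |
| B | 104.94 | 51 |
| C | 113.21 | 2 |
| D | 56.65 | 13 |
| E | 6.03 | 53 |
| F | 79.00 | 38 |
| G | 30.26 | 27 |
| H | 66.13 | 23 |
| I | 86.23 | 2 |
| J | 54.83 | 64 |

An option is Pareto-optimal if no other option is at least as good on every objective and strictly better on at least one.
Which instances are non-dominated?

A: not dominated.
B: dominated by A (price 45.45≤104.94, vCPUs 60≥51).
C: dominated by A (price 45.45≤113.21, vCPUs 60≥2).
D: dominated by A (price 45.45≤56.65, vCPUs 60≥13).
E: not dominated (best price).
F: dominated by A (price 45.45≤79.00, vCPUs 60≥38).
G: dominated by E (price 6.03≤30.26, vCPUs 53≥27).
H: dominated by A (price 45.45≤66.13, vCPUs 60≥23).
I: dominated by A (price 45.45≤86.23, vCPUs 60≥2).
J: not dominated (best vCPUs).

A, E, J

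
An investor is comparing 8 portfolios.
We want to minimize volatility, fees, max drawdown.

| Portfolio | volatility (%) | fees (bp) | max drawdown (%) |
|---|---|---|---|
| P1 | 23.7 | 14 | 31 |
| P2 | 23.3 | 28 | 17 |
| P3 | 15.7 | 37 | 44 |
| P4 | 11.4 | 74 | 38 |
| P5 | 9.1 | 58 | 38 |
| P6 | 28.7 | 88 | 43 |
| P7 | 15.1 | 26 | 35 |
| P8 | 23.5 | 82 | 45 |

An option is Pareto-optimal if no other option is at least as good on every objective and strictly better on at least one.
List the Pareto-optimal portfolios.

P1: not dominated (best fees).
P2: not dominated (best max drawdown).
P3: dominated by P7 (volatility 15.1≤15.7, fees 26≤37, max drawdown 35≤44).
P4: dominated by P5 (volatility 9.1≤11.4, fees 58≤74, max drawdown 38≤38).
P5: not dominated (best volatility).
P6: dominated by P1 (volatility 23.7≤28.7, fees 14≤88, max drawdown 31≤43).
P7: not dominated.
P8: dominated by P2 (volatility 23.3≤23.5, fees 28≤82, max drawdown 17≤45).

P1, P2, P5, P7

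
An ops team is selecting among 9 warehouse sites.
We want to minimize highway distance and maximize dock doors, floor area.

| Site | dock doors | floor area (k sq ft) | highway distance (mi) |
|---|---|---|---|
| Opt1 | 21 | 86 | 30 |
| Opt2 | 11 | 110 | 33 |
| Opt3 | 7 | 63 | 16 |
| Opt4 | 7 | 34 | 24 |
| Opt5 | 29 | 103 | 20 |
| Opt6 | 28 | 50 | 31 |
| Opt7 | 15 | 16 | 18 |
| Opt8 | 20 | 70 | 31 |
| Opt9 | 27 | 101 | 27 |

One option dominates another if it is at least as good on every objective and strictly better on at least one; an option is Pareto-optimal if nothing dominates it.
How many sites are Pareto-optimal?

Opt1: dominated by Opt5 (dock doors 29≥21, floor area 103≥86, highway distance 20≤30).
Opt2: not dominated (best floor area).
Opt3: not dominated (best highway distance).
Opt4: dominated by Opt3 (dock doors 7≥7, floor area 63≥34, highway distance 16≤24).
Opt5: not dominated (best dock doors).
Opt6: dominated by Opt5 (dock doors 29≥28, floor area 103≥50, highway distance 20≤31).
Opt7: not dominated.
Opt8: dominated by Opt1 (dock doors 21≥20, floor area 86≥70, highway distance 30≤31).
Opt9: dominated by Opt5 (dock doors 29≥27, floor area 103≥101, highway distance 20≤27).
Pareto-optimal: Opt2, Opt3, Opt5, Opt7 → 4.

4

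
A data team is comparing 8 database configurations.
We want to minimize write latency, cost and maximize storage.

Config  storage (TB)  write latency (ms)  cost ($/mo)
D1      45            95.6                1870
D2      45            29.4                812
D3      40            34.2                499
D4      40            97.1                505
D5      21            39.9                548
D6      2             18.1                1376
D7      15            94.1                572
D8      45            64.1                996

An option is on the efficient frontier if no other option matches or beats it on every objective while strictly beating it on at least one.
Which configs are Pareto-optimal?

D1: dominated by D2 (storage 45≥45, write latency 29.4≤95.6, cost 812≤1870).
D2: not dominated.
D3: not dominated (best cost).
D4: dominated by D3 (storage 40≥40, write latency 34.2≤97.1, cost 499≤505).
D5: dominated by D3 (storage 40≥21, write latency 34.2≤39.9, cost 499≤548).
D6: not dominated (best write latency).
D7: dominated by D3 (storage 40≥15, write latency 34.2≤94.1, cost 499≤572).
D8: dominated by D2 (storage 45≥45, write latency 29.4≤64.1, cost 812≤996).

D2, D3, D6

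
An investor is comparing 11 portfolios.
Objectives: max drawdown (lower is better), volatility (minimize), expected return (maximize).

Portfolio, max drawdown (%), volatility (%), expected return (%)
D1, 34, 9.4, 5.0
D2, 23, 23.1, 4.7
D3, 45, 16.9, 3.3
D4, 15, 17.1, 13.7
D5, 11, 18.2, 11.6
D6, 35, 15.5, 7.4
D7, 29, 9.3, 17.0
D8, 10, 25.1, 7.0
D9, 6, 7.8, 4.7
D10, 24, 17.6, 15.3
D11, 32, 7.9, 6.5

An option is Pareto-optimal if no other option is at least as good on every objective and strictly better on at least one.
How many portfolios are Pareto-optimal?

7

D1: dominated by D7 (max drawdown 29≤34, volatility 9.3≤9.4, expected return 17.0≥5.0).
D2: dominated by D4 (max drawdown 15≤23, volatility 17.1≤23.1, expected return 13.7≥4.7).
D3: dominated by D1 (max drawdown 34≤45, volatility 9.4≤16.9, expected return 5.0≥3.3).
D4: not dominated.
D5: not dominated.
D6: dominated by D7 (max drawdown 29≤35, volatility 9.3≤15.5, expected return 17.0≥7.4).
D7: not dominated (best expected return).
D8: not dominated.
D9: not dominated (best max drawdown).
D10: not dominated.
D11: not dominated.
Pareto-optimal: D4, D5, D7, D8, D9, D10, D11 → 7.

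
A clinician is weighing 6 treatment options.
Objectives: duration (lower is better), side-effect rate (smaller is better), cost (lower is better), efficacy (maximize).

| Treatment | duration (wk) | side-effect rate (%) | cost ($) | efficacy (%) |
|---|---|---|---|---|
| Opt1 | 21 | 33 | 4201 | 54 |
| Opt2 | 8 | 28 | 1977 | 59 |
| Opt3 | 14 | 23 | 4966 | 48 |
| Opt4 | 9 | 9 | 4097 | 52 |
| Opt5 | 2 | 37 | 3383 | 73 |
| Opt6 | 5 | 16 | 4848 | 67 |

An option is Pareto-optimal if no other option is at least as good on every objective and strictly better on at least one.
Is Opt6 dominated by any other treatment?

Opt1: worse on duration (21 vs 5).
Opt2: worse on duration (8 vs 5).
Opt3: worse on duration (14 vs 5).
Opt4: worse on duration (9 vs 5).
Opt5: worse on side-effect rate (37 vs 16).
No option is at least as good as Opt6 on every objective and strictly better on one.

No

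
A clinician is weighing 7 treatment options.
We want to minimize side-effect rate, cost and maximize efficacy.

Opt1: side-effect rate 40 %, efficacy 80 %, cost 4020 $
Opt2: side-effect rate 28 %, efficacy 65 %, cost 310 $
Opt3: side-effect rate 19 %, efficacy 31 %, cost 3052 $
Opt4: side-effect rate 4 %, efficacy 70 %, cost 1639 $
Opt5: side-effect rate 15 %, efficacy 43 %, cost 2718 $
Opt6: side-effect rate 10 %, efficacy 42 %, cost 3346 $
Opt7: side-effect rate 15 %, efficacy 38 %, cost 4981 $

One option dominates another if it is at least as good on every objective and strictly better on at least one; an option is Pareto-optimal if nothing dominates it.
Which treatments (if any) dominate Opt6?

Opt4

Opt4: side-effect rate 4≤10, efficacy 70≥42, cost 1639≤3346 — dominates Opt6.
Others (Opt1, Opt2, Opt3, Opt5, Opt7) are each worse than Opt6 on at least one objective.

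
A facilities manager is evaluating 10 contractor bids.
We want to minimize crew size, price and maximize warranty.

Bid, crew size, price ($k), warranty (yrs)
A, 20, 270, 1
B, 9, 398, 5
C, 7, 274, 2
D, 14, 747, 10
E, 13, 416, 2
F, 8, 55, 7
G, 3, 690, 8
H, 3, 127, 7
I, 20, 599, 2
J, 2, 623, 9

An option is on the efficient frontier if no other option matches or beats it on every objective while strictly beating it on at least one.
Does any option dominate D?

A: worse on crew size (20 vs 14).
B: worse on warranty (5 vs 10).
C: worse on warranty (2 vs 10).
E: worse on warranty (2 vs 10).
F: worse on warranty (7 vs 10).
G: worse on warranty (8 vs 10).
H: worse on warranty (7 vs 10).
I: worse on crew size (20 vs 14).
J: worse on warranty (9 vs 10).
No option is at least as good as D on every objective and strictly better on one.

No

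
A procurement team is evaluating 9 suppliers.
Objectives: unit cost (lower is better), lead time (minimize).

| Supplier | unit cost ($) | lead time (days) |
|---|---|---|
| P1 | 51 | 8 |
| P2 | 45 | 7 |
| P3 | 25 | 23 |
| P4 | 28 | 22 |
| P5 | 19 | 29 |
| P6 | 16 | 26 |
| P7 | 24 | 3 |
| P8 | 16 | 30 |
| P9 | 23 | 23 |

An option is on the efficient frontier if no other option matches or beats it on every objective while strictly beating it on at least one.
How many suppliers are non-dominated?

P1: dominated by P2 (unit cost 45≤51, lead time 7≤8).
P2: dominated by P7 (unit cost 24≤45, lead time 3≤7).
P3: dominated by P7 (unit cost 24≤25, lead time 3≤23).
P4: dominated by P7 (unit cost 24≤28, lead time 3≤22).
P5: dominated by P6 (unit cost 16≤19, lead time 26≤29).
P6: not dominated.
P7: not dominated (best lead time).
P8: dominated by P6 (unit cost 16≤16, lead time 26≤30).
P9: not dominated.
Pareto-optimal: P6, P7, P9 → 3.

3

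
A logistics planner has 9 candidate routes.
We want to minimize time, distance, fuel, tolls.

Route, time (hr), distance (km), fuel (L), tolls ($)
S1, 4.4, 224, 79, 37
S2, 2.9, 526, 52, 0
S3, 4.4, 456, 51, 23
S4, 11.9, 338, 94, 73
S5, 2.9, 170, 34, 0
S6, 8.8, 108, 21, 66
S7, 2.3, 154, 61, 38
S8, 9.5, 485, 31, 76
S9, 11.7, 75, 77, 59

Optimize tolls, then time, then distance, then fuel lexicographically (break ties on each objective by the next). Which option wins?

First minimize tolls: best is 0, kept {S2, S5}.
Then minimize time: best is 2.9, kept {S2, S5}.
Then minimize distance: best is 170, kept {S5}.

S5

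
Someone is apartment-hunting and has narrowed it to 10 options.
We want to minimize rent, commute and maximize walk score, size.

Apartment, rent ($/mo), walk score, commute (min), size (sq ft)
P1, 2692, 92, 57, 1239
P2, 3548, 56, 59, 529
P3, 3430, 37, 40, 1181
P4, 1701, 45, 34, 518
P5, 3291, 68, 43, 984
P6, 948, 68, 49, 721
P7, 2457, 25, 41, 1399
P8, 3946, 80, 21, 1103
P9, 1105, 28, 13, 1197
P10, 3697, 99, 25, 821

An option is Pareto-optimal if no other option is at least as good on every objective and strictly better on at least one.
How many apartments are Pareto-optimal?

9

P1: not dominated.
P2: dominated by P1 (rent 2692≤3548, walk score 92≥56, commute 57≤59, size 1239≥529).
P3: not dominated.
P4: not dominated.
P5: not dominated.
P6: not dominated (best rent).
P7: not dominated (best size).
P8: not dominated.
P9: not dominated (best commute).
P10: not dominated (best walk score).
Pareto-optimal: P1, P3, P4, P5, P6, P7, P8, P9, P10 → 9.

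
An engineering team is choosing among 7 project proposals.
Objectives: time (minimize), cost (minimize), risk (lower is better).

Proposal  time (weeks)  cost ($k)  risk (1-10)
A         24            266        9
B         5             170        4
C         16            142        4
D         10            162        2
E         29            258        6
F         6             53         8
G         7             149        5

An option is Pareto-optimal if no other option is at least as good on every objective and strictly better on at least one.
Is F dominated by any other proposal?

No

A: worse on time (24 vs 6).
B: worse on cost (170 vs 53).
C: worse on time (16 vs 6).
D: worse on time (10 vs 6).
E: worse on time (29 vs 6).
G: worse on time (7 vs 6).
No option is at least as good as F on every objective and strictly better on one.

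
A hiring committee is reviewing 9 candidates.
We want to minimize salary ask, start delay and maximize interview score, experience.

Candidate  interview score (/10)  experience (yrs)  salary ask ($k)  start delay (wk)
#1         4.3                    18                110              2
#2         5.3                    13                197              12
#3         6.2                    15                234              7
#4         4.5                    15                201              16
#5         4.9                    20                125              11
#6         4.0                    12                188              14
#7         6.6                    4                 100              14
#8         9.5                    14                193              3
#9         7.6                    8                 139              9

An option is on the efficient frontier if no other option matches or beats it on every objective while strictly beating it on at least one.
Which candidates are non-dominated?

#1, #3, #5, #7, #8, #9

#1: not dominated (best start delay).
#2: dominated by #8 (interview score 9.5≥5.3, experience 14≥13, salary ask 193≤197, start delay 3≤12).
#3: not dominated.
#4: dominated by #5 (interview score 4.9≥4.5, experience 20≥15, salary ask 125≤201, start delay 11≤16).
#5: not dominated (best experience).
#6: dominated by #1 (interview score 4.3≥4.0, experience 18≥12, salary ask 110≤188, start delay 2≤14).
#7: not dominated (best salary ask).
#8: not dominated (best interview score).
#9: not dominated.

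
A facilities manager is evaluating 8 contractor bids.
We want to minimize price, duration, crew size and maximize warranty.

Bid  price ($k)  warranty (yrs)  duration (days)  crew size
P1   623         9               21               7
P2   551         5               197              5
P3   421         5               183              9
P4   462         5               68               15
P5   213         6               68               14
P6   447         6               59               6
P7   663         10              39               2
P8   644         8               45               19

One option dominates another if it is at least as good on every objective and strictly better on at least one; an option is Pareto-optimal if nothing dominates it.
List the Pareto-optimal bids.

P1, P2, P3, P5, P6, P7

P1: not dominated (best duration).
P2: not dominated.
P3: not dominated.
P4: dominated by P5 (price 213≤462, warranty 6≥5, duration 68≤68, crew size 14≤15).
P5: not dominated (best price).
P6: not dominated.
P7: not dominated (best warranty).
P8: dominated by P1 (price 623≤644, warranty 9≥8, duration 21≤45, crew size 7≤19).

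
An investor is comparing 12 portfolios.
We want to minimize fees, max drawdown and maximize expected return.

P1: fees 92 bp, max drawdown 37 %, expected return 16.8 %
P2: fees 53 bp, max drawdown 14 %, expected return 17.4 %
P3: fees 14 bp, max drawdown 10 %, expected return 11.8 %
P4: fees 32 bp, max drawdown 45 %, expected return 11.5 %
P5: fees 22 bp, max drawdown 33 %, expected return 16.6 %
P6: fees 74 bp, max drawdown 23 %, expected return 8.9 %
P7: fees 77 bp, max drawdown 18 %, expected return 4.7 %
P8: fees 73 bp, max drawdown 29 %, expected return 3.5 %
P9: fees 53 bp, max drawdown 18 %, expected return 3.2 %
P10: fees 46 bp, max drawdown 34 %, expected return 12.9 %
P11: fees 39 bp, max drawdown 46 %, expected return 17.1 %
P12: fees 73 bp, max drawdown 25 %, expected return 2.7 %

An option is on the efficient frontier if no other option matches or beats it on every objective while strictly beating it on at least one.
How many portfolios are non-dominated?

4

P1: dominated by P2 (fees 53≤92, max drawdown 14≤37, expected return 17.4≥16.8).
P2: not dominated (best expected return).
P3: not dominated (best fees).
P4: dominated by P3 (fees 14≤32, max drawdown 10≤45, expected return 11.8≥11.5).
P5: not dominated.
P6: dominated by P2 (fees 53≤74, max drawdown 14≤23, expected return 17.4≥8.9).
P7: dominated by P2 (fees 53≤77, max drawdown 14≤18, expected return 17.4≥4.7).
P8: dominated by P2 (fees 53≤73, max drawdown 14≤29, expected return 17.4≥3.5).
P9: dominated by P2 (fees 53≤53, max drawdown 14≤18, expected return 17.4≥3.2).
P10: dominated by P5 (fees 22≤46, max drawdown 33≤34, expected return 16.6≥12.9).
P11: not dominated.
P12: dominated by P2 (fees 53≤73, max drawdown 14≤25, expected return 17.4≥2.7).
Pareto-optimal: P2, P3, P5, P11 → 4.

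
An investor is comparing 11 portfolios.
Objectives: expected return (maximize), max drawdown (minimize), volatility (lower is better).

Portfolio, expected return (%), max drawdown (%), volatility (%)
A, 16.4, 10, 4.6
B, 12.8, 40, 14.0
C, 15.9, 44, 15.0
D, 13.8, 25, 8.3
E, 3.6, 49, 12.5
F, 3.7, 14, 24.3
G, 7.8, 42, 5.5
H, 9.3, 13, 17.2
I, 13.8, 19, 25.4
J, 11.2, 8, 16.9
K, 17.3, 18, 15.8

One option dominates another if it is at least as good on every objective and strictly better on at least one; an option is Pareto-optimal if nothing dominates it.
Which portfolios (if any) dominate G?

A

A: expected return 16.4≥7.8, max drawdown 10≤42, volatility 4.6≤5.5 — dominates G.
Others (B, C, D, E, F, H, I, J, K) are each worse than G on at least one objective.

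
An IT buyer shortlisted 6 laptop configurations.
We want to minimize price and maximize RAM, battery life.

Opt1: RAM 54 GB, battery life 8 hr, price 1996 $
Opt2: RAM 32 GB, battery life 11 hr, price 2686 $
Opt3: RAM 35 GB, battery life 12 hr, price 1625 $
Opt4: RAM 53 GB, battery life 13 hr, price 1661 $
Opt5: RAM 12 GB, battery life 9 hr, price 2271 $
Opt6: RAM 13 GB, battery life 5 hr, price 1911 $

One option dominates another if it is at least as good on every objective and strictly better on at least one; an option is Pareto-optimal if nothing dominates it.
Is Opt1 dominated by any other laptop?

No

Opt2: worse on RAM (32 vs 54).
Opt3: worse on RAM (35 vs 54).
Opt4: worse on RAM (53 vs 54).
Opt5: worse on RAM (12 vs 54).
Opt6: worse on RAM (13 vs 54).
No option is at least as good as Opt1 on every objective and strictly better on one.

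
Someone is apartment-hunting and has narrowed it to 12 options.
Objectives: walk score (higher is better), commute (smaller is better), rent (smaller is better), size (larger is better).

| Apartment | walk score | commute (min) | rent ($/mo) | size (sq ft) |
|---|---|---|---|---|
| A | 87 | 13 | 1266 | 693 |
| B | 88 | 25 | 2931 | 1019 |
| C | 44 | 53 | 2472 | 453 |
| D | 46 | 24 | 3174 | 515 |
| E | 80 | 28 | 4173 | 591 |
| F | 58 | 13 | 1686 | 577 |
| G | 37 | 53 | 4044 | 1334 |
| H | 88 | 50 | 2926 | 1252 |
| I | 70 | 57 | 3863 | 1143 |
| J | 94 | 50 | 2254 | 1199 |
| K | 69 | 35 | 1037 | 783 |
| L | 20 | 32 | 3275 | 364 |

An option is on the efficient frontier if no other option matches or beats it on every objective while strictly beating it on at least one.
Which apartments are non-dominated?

A: not dominated.
B: not dominated.
C: dominated by A (walk score 87≥44, commute 13≤53, rent 1266≤2472, size 693≥453).
D: dominated by A (walk score 87≥46, commute 13≤24, rent 1266≤3174, size 693≥515).
E: dominated by A (walk score 87≥80, commute 13≤28, rent 1266≤4173, size 693≥591).
F: dominated by A (walk score 87≥58, commute 13≤13, rent 1266≤1686, size 693≥577).
G: not dominated (best size).
H: not dominated.
I: dominated by H (walk score 88≥70, commute 50≤57, rent 2926≤3863, size 1252≥1143).
J: not dominated (best walk score).
K: not dominated (best rent).
L: dominated by A (walk score 87≥20, commute 13≤32, rent 1266≤3275, size 693≥364).

A, B, G, H, J, K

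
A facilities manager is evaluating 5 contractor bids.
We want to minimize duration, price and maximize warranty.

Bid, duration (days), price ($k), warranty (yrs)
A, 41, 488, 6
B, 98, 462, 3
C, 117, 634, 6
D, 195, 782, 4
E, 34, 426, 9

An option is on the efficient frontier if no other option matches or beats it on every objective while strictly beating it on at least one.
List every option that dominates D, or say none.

A: duration 41≤195, price 488≤782, warranty 6≥4 — dominates D.
C: duration 117≤195, price 634≤782, warranty 6≥4 — dominates D.
E: duration 34≤195, price 426≤782, warranty 9≥4 — dominates D.
Others (B) are each worse than D on at least one objective.

A, C, E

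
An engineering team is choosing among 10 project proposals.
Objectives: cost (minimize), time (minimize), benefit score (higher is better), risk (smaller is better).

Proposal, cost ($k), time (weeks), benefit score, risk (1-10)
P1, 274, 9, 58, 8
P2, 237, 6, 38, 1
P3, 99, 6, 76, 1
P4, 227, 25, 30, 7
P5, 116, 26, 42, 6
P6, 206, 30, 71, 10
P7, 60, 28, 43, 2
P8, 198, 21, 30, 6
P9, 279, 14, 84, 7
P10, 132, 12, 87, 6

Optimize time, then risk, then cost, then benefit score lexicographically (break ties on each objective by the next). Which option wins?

First minimize time: best is 6, kept {P2, P3}.
Then minimize risk: best is 1, kept {P2, P3}.
Then minimize cost: best is 99, kept {P3}.

P3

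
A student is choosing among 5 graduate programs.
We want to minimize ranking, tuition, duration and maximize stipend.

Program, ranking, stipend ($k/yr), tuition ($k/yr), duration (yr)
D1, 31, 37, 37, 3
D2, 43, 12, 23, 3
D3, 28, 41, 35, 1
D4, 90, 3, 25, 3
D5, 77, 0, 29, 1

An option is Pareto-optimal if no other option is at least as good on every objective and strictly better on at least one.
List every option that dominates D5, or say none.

none

D1: worse on tuition (37 vs 29).
D2: worse on duration (3 vs 1).
D3: worse on tuition (35 vs 29).
D4: worse on ranking (90 vs 77).
No option dominates D5.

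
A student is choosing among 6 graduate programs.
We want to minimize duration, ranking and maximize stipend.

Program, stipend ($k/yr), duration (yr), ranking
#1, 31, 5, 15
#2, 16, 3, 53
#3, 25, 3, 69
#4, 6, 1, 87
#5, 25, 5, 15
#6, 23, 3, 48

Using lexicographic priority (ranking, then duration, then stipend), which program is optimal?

#1

First minimize ranking: best is 15, kept {#1, #5}.
Then minimize duration: best is 5, kept {#1, #5}.
Then maximize stipend: best is 31, kept {#1}.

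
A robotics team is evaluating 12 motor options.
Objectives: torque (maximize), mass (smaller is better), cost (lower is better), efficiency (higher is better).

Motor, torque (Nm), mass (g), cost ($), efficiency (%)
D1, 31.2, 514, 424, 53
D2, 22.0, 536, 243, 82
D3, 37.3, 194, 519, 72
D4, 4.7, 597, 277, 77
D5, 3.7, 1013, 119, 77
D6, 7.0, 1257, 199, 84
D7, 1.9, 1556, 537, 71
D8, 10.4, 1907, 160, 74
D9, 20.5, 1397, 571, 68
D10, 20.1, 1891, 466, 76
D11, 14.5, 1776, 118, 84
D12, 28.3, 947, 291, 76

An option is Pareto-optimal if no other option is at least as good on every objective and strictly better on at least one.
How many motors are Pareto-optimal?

7

D1: not dominated.
D2: not dominated.
D3: not dominated (best torque).
D4: dominated by D2 (torque 22.0≥4.7, mass 536≤597, cost 243≤277, efficiency 82≥77).
D5: not dominated.
D6: not dominated.
D7: dominated by D2 (torque 22.0≥1.9, mass 536≤1556, cost 243≤537, efficiency 82≥71).
D8: dominated by D11 (torque 14.5≥10.4, mass 1776≤1907, cost 118≤160, efficiency 84≥74).
D9: dominated by D2 (torque 22.0≥20.5, mass 536≤1397, cost 243≤571, efficiency 82≥68).
D10: dominated by D2 (torque 22.0≥20.1, mass 536≤1891, cost 243≤466, efficiency 82≥76).
D11: not dominated (best cost).
D12: not dominated.
Pareto-optimal: D1, D2, D3, D5, D6, D11, D12 → 7.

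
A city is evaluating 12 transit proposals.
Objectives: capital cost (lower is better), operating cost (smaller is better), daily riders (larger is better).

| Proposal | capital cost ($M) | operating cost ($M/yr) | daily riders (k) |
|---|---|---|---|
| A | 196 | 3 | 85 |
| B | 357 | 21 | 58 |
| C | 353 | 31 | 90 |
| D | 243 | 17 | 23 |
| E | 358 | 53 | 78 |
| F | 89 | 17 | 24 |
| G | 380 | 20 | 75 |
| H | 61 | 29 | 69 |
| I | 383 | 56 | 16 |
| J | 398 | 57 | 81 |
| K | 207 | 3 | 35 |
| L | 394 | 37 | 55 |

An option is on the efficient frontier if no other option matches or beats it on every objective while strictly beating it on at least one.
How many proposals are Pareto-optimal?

4

A: not dominated.
B: dominated by A (capital cost 196≤357, operating cost 3≤21, daily riders 85≥58).
C: not dominated (best daily riders).
D: dominated by A (capital cost 196≤243, operating cost 3≤17, daily riders 85≥23).
E: dominated by A (capital cost 196≤358, operating cost 3≤53, daily riders 85≥78).
F: not dominated.
G: dominated by A (capital cost 196≤380, operating cost 3≤20, daily riders 85≥75).
H: not dominated (best capital cost).
I: dominated by A (capital cost 196≤383, operating cost 3≤56, daily riders 85≥16).
J: dominated by A (capital cost 196≤398, operating cost 3≤57, daily riders 85≥81).
K: dominated by A (capital cost 196≤207, operating cost 3≤3, daily riders 85≥35).
L: dominated by A (capital cost 196≤394, operating cost 3≤37, daily riders 85≥55).
Pareto-optimal: A, C, F, H → 4.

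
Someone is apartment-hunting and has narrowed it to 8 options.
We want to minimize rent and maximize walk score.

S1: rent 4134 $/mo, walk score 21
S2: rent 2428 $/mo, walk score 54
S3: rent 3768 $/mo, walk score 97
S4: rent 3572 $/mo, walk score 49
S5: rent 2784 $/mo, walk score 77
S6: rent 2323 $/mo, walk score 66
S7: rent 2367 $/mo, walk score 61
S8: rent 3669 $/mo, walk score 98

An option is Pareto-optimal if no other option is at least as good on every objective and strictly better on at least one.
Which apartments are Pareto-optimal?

S5, S6, S8

S1: dominated by S2 (rent 2428≤4134, walk score 54≥21).
S2: dominated by S6 (rent 2323≤2428, walk score 66≥54).
S3: dominated by S8 (rent 3669≤3768, walk score 98≥97).
S4: dominated by S2 (rent 2428≤3572, walk score 54≥49).
S5: not dominated.
S6: not dominated (best rent).
S7: dominated by S6 (rent 2323≤2367, walk score 66≥61).
S8: not dominated (best walk score).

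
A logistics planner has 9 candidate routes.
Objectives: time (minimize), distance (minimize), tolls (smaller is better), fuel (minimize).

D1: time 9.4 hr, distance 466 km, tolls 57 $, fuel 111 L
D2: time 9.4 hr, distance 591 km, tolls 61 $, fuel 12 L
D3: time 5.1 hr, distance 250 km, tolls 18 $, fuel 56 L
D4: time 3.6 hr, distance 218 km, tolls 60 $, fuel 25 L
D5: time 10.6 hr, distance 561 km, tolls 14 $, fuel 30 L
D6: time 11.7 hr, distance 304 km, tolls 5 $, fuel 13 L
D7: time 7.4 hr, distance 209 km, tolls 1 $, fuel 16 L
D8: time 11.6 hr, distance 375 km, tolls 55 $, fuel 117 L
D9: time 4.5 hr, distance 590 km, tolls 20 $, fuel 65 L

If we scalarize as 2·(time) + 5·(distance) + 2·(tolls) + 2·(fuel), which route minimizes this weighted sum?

D7

D1: 2·9.4 + 5·466 + 2·57 + 2·111 = 2684.8
D2: 2·9.4 + 5·591 + 2·61 + 2·12 = 3119.8
D3: 2·5.1 + 5·250 + 2·18 + 2·56 = 1408.2
D4: 2·3.6 + 5·218 + 2·60 + 2·25 = 1267.2
D5: 2·10.6 + 5·561 + 2·14 + 2·30 = 2914.2
D6: 2·11.7 + 5·304 + 2·5 + 2·13 = 1579.4
D7: 2·7.4 + 5·209 + 2·1 + 2·16 = 1093.8
D8: 2·11.6 + 5·375 + 2·55 + 2·117 = 2242.2
D9: 2·4.5 + 5·590 + 2·20 + 2·65 = 3129.0
Lowest: D7 at 1093.8.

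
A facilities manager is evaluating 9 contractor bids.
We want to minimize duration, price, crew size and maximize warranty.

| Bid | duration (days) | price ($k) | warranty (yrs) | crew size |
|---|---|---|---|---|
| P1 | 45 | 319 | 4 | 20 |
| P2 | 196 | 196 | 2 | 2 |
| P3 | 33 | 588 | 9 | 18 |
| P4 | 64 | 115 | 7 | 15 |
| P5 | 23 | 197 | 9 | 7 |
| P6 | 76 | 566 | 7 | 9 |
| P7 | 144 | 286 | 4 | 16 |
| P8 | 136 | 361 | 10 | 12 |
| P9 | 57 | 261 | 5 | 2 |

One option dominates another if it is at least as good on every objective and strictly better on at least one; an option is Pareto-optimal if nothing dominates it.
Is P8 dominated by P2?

P2 vs P8: P2 is worse on duration (196 vs 136), so it does not dominate P8.

No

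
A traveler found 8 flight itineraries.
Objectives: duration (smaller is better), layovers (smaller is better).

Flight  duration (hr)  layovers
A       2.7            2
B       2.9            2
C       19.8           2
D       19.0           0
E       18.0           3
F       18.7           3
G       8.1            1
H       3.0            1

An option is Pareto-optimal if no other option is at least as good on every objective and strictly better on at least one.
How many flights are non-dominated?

3

A: not dominated (best duration).
B: dominated by A (duration 2.7≤2.9, layovers 2≤2).
C: dominated by A (duration 2.7≤19.8, layovers 2≤2).
D: not dominated (best layovers).
E: dominated by A (duration 2.7≤18.0, layovers 2≤3).
F: dominated by A (duration 2.7≤18.7, layovers 2≤3).
G: dominated by H (duration 3.0≤8.1, layovers 1≤1).
H: not dominated.
Pareto-optimal: A, D, H → 3.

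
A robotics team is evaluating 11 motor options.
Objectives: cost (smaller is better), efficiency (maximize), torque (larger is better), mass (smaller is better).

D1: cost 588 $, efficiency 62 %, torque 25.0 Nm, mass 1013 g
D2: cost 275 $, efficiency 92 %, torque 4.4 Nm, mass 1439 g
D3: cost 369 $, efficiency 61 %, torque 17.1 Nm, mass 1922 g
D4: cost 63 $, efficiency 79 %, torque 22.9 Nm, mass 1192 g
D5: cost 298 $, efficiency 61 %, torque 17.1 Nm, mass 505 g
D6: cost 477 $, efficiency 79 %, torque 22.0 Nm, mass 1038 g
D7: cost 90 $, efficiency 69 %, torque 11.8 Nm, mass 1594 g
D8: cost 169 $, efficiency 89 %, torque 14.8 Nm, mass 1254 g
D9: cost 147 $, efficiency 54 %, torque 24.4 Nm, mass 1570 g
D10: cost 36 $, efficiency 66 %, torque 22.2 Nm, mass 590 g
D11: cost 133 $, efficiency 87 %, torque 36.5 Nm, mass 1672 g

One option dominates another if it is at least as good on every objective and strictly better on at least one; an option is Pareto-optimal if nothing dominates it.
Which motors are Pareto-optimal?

D1, D2, D4, D5, D6, D8, D9, D10, D11

D1: not dominated.
D2: not dominated (best efficiency).
D3: dominated by D4 (cost 63≤369, efficiency 79≥61, torque 22.9≥17.1, mass 1192≤1922).
D4: not dominated.
D5: not dominated (best mass).
D6: not dominated.
D7: dominated by D4 (cost 63≤90, efficiency 79≥69, torque 22.9≥11.8, mass 1192≤1594).
D8: not dominated.
D9: not dominated.
D10: not dominated (best cost).
D11: not dominated (best torque).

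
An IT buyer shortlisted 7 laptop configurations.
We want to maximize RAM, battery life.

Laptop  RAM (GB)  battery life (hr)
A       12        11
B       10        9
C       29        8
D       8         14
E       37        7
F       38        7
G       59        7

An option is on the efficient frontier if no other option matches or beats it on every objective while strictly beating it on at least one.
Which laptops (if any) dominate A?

none

B: worse on RAM (10 vs 12).
C: worse on battery life (8 vs 11).
D: worse on RAM (8 vs 12).
E: worse on battery life (7 vs 11).
F: worse on battery life (7 vs 11).
G: worse on battery life (7 vs 11).
No option dominates A.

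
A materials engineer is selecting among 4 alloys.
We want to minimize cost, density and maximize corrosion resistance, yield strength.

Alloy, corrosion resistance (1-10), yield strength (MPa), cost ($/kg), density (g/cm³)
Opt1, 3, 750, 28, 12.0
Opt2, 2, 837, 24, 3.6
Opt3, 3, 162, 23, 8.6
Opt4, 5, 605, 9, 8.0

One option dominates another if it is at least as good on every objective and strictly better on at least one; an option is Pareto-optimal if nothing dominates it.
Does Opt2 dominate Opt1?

Opt2 vs Opt1: Opt2 is worse on corrosion resistance (2 vs 3), so it does not dominate Opt1.

No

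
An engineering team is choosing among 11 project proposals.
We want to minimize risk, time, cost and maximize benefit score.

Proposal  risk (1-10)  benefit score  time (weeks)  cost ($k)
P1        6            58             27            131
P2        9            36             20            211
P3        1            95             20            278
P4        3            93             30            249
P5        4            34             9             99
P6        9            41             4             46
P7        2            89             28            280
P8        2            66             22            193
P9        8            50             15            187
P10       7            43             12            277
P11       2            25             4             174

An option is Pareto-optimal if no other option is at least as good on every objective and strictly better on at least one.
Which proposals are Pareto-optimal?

P1, P3, P4, P5, P6, P8, P9, P10, P11

P1: not dominated.
P2: dominated by P6 (risk 9≤9, benefit score 41≥36, time 4≤20, cost 46≤211).
P3: not dominated (best risk).
P4: not dominated.
P5: not dominated.
P6: not dominated (best cost).
P7: dominated by P3 (risk 1≤2, benefit score 95≥89, time 20≤28, cost 278≤280).
P8: not dominated.
P9: not dominated.
P10: not dominated.
P11: not dominated.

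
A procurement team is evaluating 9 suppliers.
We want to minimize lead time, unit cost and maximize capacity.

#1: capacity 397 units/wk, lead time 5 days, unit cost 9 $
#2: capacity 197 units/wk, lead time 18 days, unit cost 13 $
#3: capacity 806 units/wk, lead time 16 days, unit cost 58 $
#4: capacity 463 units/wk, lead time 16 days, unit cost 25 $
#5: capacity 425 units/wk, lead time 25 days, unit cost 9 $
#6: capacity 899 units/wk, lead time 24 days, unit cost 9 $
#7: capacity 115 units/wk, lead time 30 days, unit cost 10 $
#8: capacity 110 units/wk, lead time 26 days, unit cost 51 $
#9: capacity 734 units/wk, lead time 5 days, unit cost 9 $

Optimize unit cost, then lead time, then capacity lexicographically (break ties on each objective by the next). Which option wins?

First minimize unit cost: best is 9, kept {#1, #5, #6, #9}.
Then minimize lead time: best is 5, kept {#1, #9}.
Then maximize capacity: best is 734, kept {#9}.

#9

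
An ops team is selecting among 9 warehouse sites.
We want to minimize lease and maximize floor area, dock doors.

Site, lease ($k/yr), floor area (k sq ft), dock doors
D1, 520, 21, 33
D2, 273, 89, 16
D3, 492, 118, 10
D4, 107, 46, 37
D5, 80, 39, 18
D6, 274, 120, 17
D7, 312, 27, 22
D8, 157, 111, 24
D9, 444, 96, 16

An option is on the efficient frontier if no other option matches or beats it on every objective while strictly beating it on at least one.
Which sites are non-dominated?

D4, D5, D6, D8

D1: dominated by D4 (lease 107≤520, floor area 46≥21, dock doors 37≥33).
D2: dominated by D8 (lease 157≤273, floor area 111≥89, dock doors 24≥16).
D3: dominated by D6 (lease 274≤492, floor area 120≥118, dock doors 17≥10).
D4: not dominated (best dock doors).
D5: not dominated (best lease).
D6: not dominated (best floor area).
D7: dominated by D4 (lease 107≤312, floor area 46≥27, dock doors 37≥22).
D8: not dominated.
D9: dominated by D6 (lease 274≤444, floor area 120≥96, dock doors 17≥16).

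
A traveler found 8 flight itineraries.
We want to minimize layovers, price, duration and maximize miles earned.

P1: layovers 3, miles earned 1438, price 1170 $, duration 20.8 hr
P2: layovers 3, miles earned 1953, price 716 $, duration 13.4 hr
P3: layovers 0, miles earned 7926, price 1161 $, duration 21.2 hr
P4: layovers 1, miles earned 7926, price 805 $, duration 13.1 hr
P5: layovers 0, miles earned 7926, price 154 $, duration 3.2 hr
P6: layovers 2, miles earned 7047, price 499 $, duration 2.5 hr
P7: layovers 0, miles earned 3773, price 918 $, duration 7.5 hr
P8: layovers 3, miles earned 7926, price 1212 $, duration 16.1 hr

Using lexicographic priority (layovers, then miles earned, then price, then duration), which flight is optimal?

First minimize layovers: best is 0, kept {P3, P5, P7}.
Then maximize miles earned: best is 7926, kept {P3, P5}.
Then minimize price: best is 154, kept {P5}.

P5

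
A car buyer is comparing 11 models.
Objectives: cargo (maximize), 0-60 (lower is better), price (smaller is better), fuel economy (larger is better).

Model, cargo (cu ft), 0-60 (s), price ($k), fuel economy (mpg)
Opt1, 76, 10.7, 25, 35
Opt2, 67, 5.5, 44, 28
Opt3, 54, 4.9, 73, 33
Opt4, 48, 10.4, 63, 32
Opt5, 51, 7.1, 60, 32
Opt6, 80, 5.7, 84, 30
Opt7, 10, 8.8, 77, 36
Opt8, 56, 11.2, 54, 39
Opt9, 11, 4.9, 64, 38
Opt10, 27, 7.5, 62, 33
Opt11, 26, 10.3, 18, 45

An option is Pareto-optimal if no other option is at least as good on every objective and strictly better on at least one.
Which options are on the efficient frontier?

Opt1, Opt2, Opt3, Opt5, Opt6, Opt8, Opt9, Opt10, Opt11

Opt1: not dominated.
Opt2: not dominated.
Opt3: not dominated.
Opt4: dominated by Opt5 (cargo 51≥48, 0-60 7.1≤10.4, price 60≤63, fuel economy 32≥32).
Opt5: not dominated.
Opt6: not dominated (best cargo).
Opt7: dominated by Opt9 (cargo 11≥10, 0-60 4.9≤8.8, price 64≤77, fuel economy 38≥36).
Opt8: not dominated.
Opt9: not dominated.
Opt10: not dominated.
Opt11: not dominated (best price).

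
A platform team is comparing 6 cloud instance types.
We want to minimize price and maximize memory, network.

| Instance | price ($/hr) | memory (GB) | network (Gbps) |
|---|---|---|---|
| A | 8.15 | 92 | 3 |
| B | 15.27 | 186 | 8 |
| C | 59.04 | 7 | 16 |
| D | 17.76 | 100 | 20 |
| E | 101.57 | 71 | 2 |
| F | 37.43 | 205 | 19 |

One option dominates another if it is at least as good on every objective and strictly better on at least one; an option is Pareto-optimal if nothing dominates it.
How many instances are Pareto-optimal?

4

A: not dominated (best price).
B: not dominated.
C: dominated by D (price 17.76≤59.04, memory 100≥7, network 20≥16).
D: not dominated (best network).
E: dominated by A (price 8.15≤101.57, memory 92≥71, network 3≥2).
F: not dominated (best memory).
Pareto-optimal: A, B, D, F → 4.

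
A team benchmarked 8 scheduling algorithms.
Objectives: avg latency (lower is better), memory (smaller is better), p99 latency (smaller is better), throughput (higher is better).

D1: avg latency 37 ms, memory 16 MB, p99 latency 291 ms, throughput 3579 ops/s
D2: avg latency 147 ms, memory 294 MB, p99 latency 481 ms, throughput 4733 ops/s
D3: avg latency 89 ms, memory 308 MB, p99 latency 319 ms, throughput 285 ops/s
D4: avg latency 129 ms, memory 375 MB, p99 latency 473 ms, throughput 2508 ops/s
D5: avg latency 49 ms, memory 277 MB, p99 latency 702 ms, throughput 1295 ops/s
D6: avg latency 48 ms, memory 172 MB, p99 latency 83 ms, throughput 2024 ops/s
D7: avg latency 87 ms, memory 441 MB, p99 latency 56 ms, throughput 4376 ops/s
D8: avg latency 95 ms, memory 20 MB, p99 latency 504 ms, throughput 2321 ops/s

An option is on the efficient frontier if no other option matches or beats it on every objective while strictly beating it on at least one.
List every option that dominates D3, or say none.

D1, D6

D1: avg latency 37≤89, memory 16≤308, p99 latency 291≤319, throughput 3579≥285 — dominates D3.
D6: avg latency 48≤89, memory 172≤308, p99 latency 83≤319, throughput 2024≥285 — dominates D3.
Others (D2, D4, D5, D7, D8) are each worse than D3 on at least one objective.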